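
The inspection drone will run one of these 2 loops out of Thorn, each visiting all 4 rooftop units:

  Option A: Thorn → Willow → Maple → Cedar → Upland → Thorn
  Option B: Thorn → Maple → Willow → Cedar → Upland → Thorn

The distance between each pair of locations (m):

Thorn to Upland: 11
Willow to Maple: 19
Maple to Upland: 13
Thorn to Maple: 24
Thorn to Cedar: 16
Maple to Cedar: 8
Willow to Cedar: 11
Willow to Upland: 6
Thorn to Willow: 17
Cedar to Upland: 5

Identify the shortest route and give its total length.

Option A: 17 + 19 + 8 + 5 + 11 = 60
Option B: 24 + 19 + 11 + 5 + 11 = 70

Shortest is Option A, total 60 m.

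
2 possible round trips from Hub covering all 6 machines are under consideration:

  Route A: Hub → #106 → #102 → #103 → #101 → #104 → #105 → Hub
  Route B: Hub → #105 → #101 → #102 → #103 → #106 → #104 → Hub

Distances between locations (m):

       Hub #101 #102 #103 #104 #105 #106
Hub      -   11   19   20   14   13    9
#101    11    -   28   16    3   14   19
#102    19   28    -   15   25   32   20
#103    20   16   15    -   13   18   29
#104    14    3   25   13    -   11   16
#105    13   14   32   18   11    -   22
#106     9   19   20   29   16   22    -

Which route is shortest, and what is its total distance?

Shortest is Route A, total 87 m.

Route A: 9 + 20 + 15 + 16 + 3 + 11 + 13 = 87
Route B: 13 + 14 + 28 + 15 + 29 + 16 + 14 = 129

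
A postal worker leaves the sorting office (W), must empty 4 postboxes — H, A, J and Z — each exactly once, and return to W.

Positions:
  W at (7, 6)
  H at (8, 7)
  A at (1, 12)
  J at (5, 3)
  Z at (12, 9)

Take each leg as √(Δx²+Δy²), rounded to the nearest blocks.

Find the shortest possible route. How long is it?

Shortest round trip = 30 blocks.

W→H→A→J→Z→W: 1+9+10+9+6 = 35
W→H→A→Z→J→W: 1+9+11+9+4 = 34
W→H→J→A→Z→W: 1+5+10+11+6 = 33
W→H→J→Z→A→W: 1+5+9+11+8 = 34
W→H→Z→A→J→W: 1+4+11+10+4 = 30
W→H→Z→J→A→W: 1+4+9+10+8 = 32
W→A→H→J→Z→W: 8+9+5+9+6 = 37
W→A→H→Z→J→W: 8+9+4+9+4 = 34
W→A→J→H→Z→W: 8+10+5+4+6 = 33
W→A→Z→H→J→W: 8+11+4+5+4 = 32
W→J→H→A→Z→W: 4+5+9+11+6 = 35
W→J→A→H→Z→W: 4+10+9+4+6 = 33
The minimum is 30.
One optimal route: W → H → Z → A → J → W (or its reverse).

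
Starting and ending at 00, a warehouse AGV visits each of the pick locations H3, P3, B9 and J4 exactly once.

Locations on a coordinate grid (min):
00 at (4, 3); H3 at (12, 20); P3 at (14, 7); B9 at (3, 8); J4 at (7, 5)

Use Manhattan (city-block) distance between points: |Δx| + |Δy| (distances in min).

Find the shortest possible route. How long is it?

With 4 stops there are 4!/2 = 12 distinct round trips (a route and its reverse cost the same).
00 → H3 → P3 → B9 → J4 → 00: 25+15+12+7+5 = 64
00 → H3 → P3 → J4 → B9 → 00: 25+15+9+7+6 = 62
00 → H3 → B9 → P3 → J4 → 00: 25+21+12+9+5 = 72
00 → H3 → B9 → J4 → P3 → 00: 25+21+7+9+14 = 76
00 → H3 → J4 → P3 → B9 → 00: 25+20+9+12+6 = 72
00 → H3 → J4 → B9 → P3 → 00: 25+20+7+12+14 = 78
00 → P3 → H3 → B9 → J4 → 00: 14+15+21+7+5 = 62
00 → P3 → H3 → J4 → B9 → 00: 14+15+20+7+6 = 62
00 → P3 → B9 → H3 → J4 → 00: 14+12+21+20+5 = 72
00 → P3 → J4 → H3 → B9 → 00: 14+9+20+21+6 = 70
00 → B9 → H3 → P3 → J4 → 00: 6+21+15+9+5 = 56
00 → B9 → P3 → H3 → J4 → 00: 6+12+15+20+5 = 58
The minimum is 56.
One optimal route: 00 → B9 → H3 → P3 → J4 → 00 (or its reverse).

Minimum total distance: 56 min.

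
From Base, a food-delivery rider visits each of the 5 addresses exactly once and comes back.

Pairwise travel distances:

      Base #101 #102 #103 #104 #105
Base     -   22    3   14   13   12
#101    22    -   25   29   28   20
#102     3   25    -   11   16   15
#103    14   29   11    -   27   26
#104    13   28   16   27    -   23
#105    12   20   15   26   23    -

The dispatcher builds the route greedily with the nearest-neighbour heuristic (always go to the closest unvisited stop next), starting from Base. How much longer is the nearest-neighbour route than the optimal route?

2 longer than the optimal tour.

Base: #102=3, #105=12, #104=13, #103=14, #101=22 ⇒ #102
#102: #103=11, #105=15, #104=16, #101=25 ⇒ #103
#103: #105=26, #104=27, #101=29 ⇒ #105
#105: #101=20, #104=23 ⇒ #101
#101: #104=28 ⇒ #104
NN route Base → #102 → #103 → #105 → #101 → #104 → Base costs 101.
Optimal: Base → #102 → #103 → #101 → #105 → #104 → Base costs 99 (by enumerating all 60 distinct tours).
Excess = 101 − 99 = 2.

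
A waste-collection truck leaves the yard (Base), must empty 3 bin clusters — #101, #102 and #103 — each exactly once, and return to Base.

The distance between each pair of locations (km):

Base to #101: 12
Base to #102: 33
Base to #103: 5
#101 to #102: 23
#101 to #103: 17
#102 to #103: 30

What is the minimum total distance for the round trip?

Shortest round trip = 70 km.

With 3 stops there are 3!/2 = 3 distinct round trips (a route and its reverse cost the same).
Base → #101 → #102 → #103 → Base: 12+23+30+5 = 70
Base → #101 → #103 → #102 → Base: 12+17+30+33 = 92
Base → #102 → #101 → #103 → Base: 33+23+17+5 = 78
The minimum is 70.
One optimal route: Base → #101 → #102 → #103 → Base (or its reverse).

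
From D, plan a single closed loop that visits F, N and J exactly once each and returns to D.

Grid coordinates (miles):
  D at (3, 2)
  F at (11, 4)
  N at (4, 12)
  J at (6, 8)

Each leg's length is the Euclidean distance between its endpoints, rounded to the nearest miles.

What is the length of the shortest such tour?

Minimum total distance: 28 miles.

D - F - N - J - D: 8+11+4+7 = 30
D - F - J - N - D: 8+6+4+10 = 28
D - N - F - J - D: 10+11+6+7 = 34
The minimum is 28.
One optimal route: D → F → J → N → D (or its reverse).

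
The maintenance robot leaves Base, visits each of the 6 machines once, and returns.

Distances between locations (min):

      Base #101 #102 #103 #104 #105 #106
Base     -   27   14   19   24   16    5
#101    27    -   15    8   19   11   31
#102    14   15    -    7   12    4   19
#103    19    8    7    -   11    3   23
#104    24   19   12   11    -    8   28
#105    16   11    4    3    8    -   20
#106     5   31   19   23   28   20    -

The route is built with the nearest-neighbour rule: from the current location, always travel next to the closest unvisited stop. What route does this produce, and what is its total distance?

From Base: distances to unvisited — #106=5, #102=14, #105=16, #103=19, #104=24, #101=27. Nearest is #106 (5).
From #106: distances to unvisited — #102=19, #105=20, #103=23, #104=28, #101=31. Nearest is #102 (19).
From #102: distances to unvisited — #105=4, #103=7, #104=12, #101=15. Nearest is #105 (4).
From #105: distances to unvisited — #103=3, #104=8, #101=11. Nearest is #103 (3).
From #103: distances to unvisited — #101=8, #104=11. Nearest is #101 (8).
From #101: distances to unvisited — #104=19. Nearest is #104 (19).
Return #104→Base: 24.
Total = 5 + 19 + 4 + 3 + 8 + 19 + 24 = 82.

82 min along Base → #106 → #102 → #105 → #103 → #101 → #104 → Base.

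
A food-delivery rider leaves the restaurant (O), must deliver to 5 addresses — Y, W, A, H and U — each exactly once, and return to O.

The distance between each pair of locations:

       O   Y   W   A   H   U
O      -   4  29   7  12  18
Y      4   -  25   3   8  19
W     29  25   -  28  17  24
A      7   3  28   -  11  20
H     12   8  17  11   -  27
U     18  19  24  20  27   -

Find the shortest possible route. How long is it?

Shortest round trip = 77.

O→Y→W→A→H→U→O: 4+25+28+11+27+18 = 113
O→Y→W→A→U→H→O: 4+25+28+20+27+12 = 116
O→Y→W→H→A→U→O: 4+25+17+11+20+18 = 95
O→Y→W→H→U→A→O: 4+25+17+27+20+7 = 100
O→Y→W→U→A→H→O: 4+25+24+20+11+12 = 96
O→Y→W→U→H→A→O: 4+25+24+27+11+7 = 98
O→Y→A→W→H→U→O: 4+3+28+17+27+18 = 97
O→Y→A→W→U→H→O: 4+3+28+24+27+12 = 98
O→Y→A→H→W→U→O: 4+3+11+17+24+18 = 77
O→Y→A→H→U→W→O: 4+3+11+27+24+29 = 98
O→Y→A→U→W→H→O: 4+3+20+24+17+12 = 80
O→Y→A→U→H→W→O: 4+3+20+27+17+29 = 100
O→Y→H→W→A→U→O: 4+8+17+28+20+18 = 95
O→Y→H→W→U→A→O: 4+8+17+24+20+7 = 80
… (46 more)
The minimum is 77.
One optimal route: O → Y → A → H → W → U → O (or its reverse).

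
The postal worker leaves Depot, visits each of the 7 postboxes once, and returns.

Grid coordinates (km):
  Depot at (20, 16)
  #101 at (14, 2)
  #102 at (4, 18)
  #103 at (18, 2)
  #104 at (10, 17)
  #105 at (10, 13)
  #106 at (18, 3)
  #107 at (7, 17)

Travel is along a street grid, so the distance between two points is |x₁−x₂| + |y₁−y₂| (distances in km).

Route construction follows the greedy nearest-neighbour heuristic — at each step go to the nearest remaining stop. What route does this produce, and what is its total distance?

64 km along Depot → #104 → #107 → #102 → #105 → #101 → #103 → #106 → Depot.

From Depot: distances to unvisited — #104=11, #105=13, #107=14, #106=15, #103=16, #102=18, #101=20. Nearest is #104 (11).
From #104: distances to unvisited — #107=3, #105=4, #102=7, #101=19, #106=22, #103=23. Nearest is #107 (3).
From #107: distances to unvisited — #102=4, #105=7, #101=22, #106=25, #103=26. Nearest is #102 (4).
From #102: distances to unvisited — #105=11, #101=26, #106=29, #103=30. Nearest is #105 (11).
From #105: distances to unvisited — #101=15, #106=18, #103=19. Nearest is #101 (15).
From #101: distances to unvisited — #103=4, #106=5. Nearest is #103 (4).
From #103: distances to unvisited — #106=1. Nearest is #106 (1).
Return #106→Depot: 15.
Total = 11 + 3 + 4 + 11 + 15 + 4 + 1 + 15 = 64.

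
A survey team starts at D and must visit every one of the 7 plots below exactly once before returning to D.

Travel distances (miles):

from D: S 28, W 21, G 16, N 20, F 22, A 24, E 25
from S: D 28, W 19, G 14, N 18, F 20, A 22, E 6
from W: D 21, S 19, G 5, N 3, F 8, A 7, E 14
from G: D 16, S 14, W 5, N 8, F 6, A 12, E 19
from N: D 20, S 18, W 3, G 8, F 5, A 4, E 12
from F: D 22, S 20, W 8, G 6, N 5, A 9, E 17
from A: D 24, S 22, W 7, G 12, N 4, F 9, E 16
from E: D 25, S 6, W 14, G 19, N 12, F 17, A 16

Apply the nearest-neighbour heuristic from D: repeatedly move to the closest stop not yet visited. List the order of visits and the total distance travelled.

Total distance 88 miles via the nearest-neighbour route D → G → W → N → A → F → E → S → D.

At D the remaining stops are G 16, N 20, W 21, F 22, A 24, E 25, S 28; go to G.
At G the remaining stops are W 5, F 6, N 8, A 12, S 14, E 19; go to W.
At W the remaining stops are N 3, A 7, F 8, E 14, S 19; go to N.
At N the remaining stops are A 4, F 5, E 12, S 18; go to A.
At A the remaining stops are F 9, E 16, S 22; go to F.
At F the remaining stops are E 17, S 20; go to E.
At E the remaining stops are S 6; go to S.
Return S→D: 28.
Total = 16 + 5 + 3 + 4 + 9 + 17 + 6 + 28 = 88.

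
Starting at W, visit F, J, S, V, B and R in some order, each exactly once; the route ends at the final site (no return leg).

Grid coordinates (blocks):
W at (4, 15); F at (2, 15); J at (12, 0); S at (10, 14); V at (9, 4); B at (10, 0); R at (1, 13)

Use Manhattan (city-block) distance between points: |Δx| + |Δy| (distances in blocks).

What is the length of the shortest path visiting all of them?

There are 6! = 720 possible orderings.
W - F - J - S - V - B - R: 2+25+16+11+5+22 = 81
W - F - J - S - V - R - B: 2+25+16+11+17+22 = 93
W - F - J - S - B - V - R: 2+25+16+14+5+17 = 79
W - F - J - S - B - R - V: 2+25+16+14+22+17 = 96
W - F - J - S - R - V - B: 2+25+16+10+17+5 = 75
W - F - J - S - R - B - V: 2+25+16+10+22+5 = 80
W - F - J - V - S - B - R: 2+25+7+11+14+22 = 81
W - F - J - V - S - R - B: 2+25+7+11+10+22 = 77
… (712 more)
W - F - R - S - V - B - J: 2+3+10+11+5+2 = 33  ← best
The minimum is 33.
One shortest path: W → F → R → S → V → B → J.

33 blocks — the minimum one-way total.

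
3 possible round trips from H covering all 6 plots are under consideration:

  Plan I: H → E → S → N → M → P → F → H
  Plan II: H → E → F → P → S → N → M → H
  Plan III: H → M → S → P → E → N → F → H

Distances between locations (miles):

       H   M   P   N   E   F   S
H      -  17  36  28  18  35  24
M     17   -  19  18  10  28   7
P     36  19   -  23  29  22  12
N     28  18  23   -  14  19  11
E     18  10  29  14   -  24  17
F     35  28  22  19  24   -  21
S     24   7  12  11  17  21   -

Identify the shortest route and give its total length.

122 miles — Plan II is the shortest.

Plan I: 18 + 17 + 11 + 18 + 19 + 22 + 35 = 140
Plan II: 18 + 24 + 22 + 12 + 11 + 18 + 17 = 122
Plan III: 17 + 7 + 12 + 29 + 14 + 19 + 35 = 133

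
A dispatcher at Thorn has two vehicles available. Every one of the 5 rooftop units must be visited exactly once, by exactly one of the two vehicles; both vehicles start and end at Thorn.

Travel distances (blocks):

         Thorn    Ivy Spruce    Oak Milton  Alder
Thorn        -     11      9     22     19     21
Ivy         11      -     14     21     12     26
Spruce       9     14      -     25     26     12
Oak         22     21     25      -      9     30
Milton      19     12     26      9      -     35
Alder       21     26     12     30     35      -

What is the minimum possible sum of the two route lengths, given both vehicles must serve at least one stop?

Try each way of splitting the stops between the two vehicles (each non-empty) and, for each split, find the best tour for each vehicle:
  {Ivy} + {Spruce, Oak, Milton, Alder}: 22 + 79 = 101
  {Spruce} + {Ivy, Oak, Milton, Alder}: 18 + 83 = 101
  {Ivy, Spruce} + {Oak, Milton, Alder}: 34 + 79 = 113
  {Oak} + {Ivy, Spruce, Milton, Alder}: 44 + 78 = 122
  {Ivy, Oak} + {Spruce, Milton, Alder}: 54 + 75 = 129
  {Spruce, Oak} + {Ivy, Milton, Alder}: 56 + 78 = 134
  … (15 splits in total)
  {Ivy, Oak, Milton} + {Spruce, Alder}: 54 + 42 = 96  ← best
Best: vehicle 1 Thorn → Ivy → Milton → Oak → Thorn = 54; vehicle 2 Thorn → Spruce → Alder → Thorn = 42; combined 96.

Minimum combined distance: 96 blocks.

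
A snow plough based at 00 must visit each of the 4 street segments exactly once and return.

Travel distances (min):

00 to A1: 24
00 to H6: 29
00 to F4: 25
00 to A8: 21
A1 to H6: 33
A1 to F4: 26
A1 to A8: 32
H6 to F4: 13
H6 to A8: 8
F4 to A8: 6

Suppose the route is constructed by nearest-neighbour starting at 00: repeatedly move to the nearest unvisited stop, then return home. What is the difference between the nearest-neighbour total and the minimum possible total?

00: A8=21, A1=24, F4=25, H6=29 ⇒ A8
A8: F4=6, H6=8, A1=32 ⇒ F4
F4: H6=13, A1=26 ⇒ H6
H6: A1=33 ⇒ A1
NN route 00 → A8 → F4 → H6 → A1 → 00 costs 97.
Optimal: 00 → A1 → F4 → H6 → A8 → 00 costs 92 (by enumerating all 12 distinct tours).
Excess = 97 − 92 = 5.

5 min longer than the optimal tour.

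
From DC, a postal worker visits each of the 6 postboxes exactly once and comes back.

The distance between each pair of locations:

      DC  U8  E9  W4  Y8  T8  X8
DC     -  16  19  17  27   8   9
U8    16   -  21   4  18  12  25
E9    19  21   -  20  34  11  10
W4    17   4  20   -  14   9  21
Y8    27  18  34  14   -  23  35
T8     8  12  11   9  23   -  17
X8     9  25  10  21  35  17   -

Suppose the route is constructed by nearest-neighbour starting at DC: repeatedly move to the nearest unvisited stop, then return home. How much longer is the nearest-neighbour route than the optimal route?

Excess over optimum: 5.

DC: T8=8, X8=9, U8=16, W4=17, E9=19, Y8=27 ⇒ T8
T8: W4=9, E9=11, U8=12, X8=17, Y8=23 ⇒ W4
W4: U8=4, Y8=14, E9=20, X8=21 ⇒ U8
U8: Y8=18, E9=21, X8=25 ⇒ Y8
Y8: E9=34, X8=35 ⇒ E9
E9: X8=10 ⇒ X8
NN route DC → T8 → W4 → U8 → Y8 → E9 → X8 → DC costs 92.
Optimal: DC → U8 → W4 → Y8 → T8 → E9 → X8 → DC costs 87 (by enumerating all 360 distinct tours).
Excess = 92 − 87 = 5.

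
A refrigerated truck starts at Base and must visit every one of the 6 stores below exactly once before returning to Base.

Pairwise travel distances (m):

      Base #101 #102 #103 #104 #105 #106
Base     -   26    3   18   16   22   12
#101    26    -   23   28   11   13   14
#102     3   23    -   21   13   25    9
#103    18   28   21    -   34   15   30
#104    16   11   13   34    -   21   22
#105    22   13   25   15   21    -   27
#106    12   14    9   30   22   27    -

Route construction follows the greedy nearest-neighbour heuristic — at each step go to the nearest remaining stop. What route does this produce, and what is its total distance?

91 m along Base → #102 → #106 → #101 → #104 → #105 → #103 → Base.

Base → [#102:3 / #106:12 / #104:16 / #103:18 / #105:22 / #101:26] → #102 (3)
#102 → [#106:9 / #104:13 / #103:21 / #101:23 / #105:25] → #106 (9)
#106 → [#101:14 / #104:22 / #105:27 / #103:30] → #101 (14)
#101 → [#104:11 / #105:13 / #103:28] → #104 (11)
#104 → [#105:21 / #103:34] → #105 (21)
#105 → [#103:15] → #103 (15)
Return #103→Base: 18.
Total = 3 + 9 + 14 + 11 + 21 + 15 + 18 = 91.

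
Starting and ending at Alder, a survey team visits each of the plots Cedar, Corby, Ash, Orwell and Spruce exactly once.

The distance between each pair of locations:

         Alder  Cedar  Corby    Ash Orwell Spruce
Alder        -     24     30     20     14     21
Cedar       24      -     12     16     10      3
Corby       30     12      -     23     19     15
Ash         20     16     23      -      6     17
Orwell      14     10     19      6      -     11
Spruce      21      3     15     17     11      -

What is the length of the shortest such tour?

79 — the shortest possible round trip.

With 5 stops there are 5!/2 = 60 distinct round trips (a route and its reverse cost the same).
Alder→Cedar→Corby→Ash→Orwell→Spruce→Alder: 24+12+23+6+11+21 = 97
Alder→Cedar→Corby→Ash→Spruce→Orwell→Alder: 24+12+23+17+11+14 = 101
Alder→Cedar→Corby→Orwell→Ash→Spruce→Alder: 24+12+19+6+17+21 = 99
Alder→Cedar→Corby→Orwell→Spruce→Ash→Alder: 24+12+19+11+17+20 = 103
Alder→Cedar→Corby→Spruce→Ash→Orwell→Alder: 24+12+15+17+6+14 = 88
Alder→Cedar→Corby→Spruce→Orwell→Ash→Alder: 24+12+15+11+6+20 = 88
Alder→Cedar→Ash→Corby→Orwell→Spruce→Alder: 24+16+23+19+11+21 = 114
Alder→Cedar→Ash→Corby→Spruce→Orwell→Alder: 24+16+23+15+11+14 = 103
Alder→Cedar→Ash→Orwell→Corby→Spruce→Alder: 24+16+6+19+15+21 = 101
Alder→Cedar→Ash→Orwell→Spruce→Corby→Alder: 24+16+6+11+15+30 = 102
Alder→Cedar→Ash→Spruce→Corby→Orwell→Alder: 24+16+17+15+19+14 = 105
Alder→Cedar→Ash→Spruce→Orwell→Corby→Alder: 24+16+17+11+19+30 = 117
Alder→Cedar→Orwell→Corby→Ash→Spruce→Alder: 24+10+19+23+17+21 = 114
Alder→Cedar→Orwell→Corby→Spruce→Ash→Alder: 24+10+19+15+17+20 = 105
… (46 more)
Alder→Orwell→Ash→Corby→Cedar→Spruce→Alder: 14+6+23+12+3+21 = 79  ← best
The minimum is 79.
One optimal route: Alder → Orwell → Ash → Corby → Cedar → Spruce → Alder (or its reverse).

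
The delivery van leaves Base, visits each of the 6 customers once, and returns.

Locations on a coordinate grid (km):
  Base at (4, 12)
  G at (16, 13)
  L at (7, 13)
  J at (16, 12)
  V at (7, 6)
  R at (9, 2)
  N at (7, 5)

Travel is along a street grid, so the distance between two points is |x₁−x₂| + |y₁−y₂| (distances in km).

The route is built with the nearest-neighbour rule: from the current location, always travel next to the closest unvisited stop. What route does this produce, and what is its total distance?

48 km along Base → L → V → N → R → J → G → Base.

Base → [L:4 / V:9 / N:10 / J:12 / G:13 / R:15] → L (4)
L → [V:7 / N:8 / G:9 / J:10 / R:13] → V (7)
V → [N:1 / R:6 / J:15 / G:16] → N (1)
N → [R:5 / J:16 / G:17] → R (5)
R → [J:17 / G:18] → J (17)
J → [G:1] → G (1)
Return G→Base: 13.
Total = 4 + 7 + 1 + 5 + 17 + 1 + 13 = 48.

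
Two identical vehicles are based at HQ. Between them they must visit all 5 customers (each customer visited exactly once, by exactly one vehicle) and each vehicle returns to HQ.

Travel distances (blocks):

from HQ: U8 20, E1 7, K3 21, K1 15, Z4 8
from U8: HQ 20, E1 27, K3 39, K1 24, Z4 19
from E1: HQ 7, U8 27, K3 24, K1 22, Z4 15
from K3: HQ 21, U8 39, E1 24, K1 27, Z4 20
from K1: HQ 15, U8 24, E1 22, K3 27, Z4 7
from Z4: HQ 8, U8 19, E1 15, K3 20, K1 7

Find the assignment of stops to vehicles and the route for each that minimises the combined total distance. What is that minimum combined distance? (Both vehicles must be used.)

There are 2^4 − 1 = 15 ways to divide the 5 stops into two non-empty groups. For each, the best each vehicle can do is its own shortest tour through its group:
  {U8} + {E1, K3, K1, Z4}: 40 + 73 = 113
  {E1} + {U8, K3, K1, Z4}: 14 + 92 = 106
  {U8, E1} + {K3, K1, Z4}: 54 + 63 = 117
  {K3} + {U8, E1, K1, Z4}: 42 + 73 = 115
  {U8, K3} + {E1, K1, Z4}: 80 + 44 = 124
  {E1, K3} + {U8, K1, Z4}: 52 + 59 = 111
  … (15 splits in total)
Best: vehicle 1 HQ → E1 → HQ = 14; vehicle 2 HQ → U8 → K1 → Z4 → K3 → HQ = 92; combined 106.

Minimum combined distance: 106 blocks.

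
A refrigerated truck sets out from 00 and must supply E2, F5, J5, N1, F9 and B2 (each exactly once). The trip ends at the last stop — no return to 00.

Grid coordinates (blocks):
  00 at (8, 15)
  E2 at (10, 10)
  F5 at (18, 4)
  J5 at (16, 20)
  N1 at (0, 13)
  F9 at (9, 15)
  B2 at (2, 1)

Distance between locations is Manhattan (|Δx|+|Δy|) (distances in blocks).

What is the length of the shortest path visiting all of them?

There are 6! = 720 possible orderings.
00 - E2 - F5 - J5 - N1 - F9 - B2: 7+14+18+23+11+21 = 94
00 - E2 - F5 - J5 - N1 - B2 - F9: 7+14+18+23+14+21 = 97
00 - E2 - F5 - J5 - F9 - N1 - B2: 7+14+18+12+11+14 = 76
00 - E2 - F5 - J5 - F9 - B2 - N1: 7+14+18+12+21+14 = 86
00 - E2 - F5 - J5 - B2 - N1 - F9: 7+14+18+33+14+11 = 97
00 - E2 - F5 - J5 - B2 - F9 - N1: 7+14+18+33+21+11 = 104
00 - E2 - F5 - N1 - J5 - F9 - B2: 7+14+27+23+12+21 = 104
00 - E2 - F5 - N1 - J5 - B2 - F9: 7+14+27+23+33+21 = 125
… (712 more)
00 - F9 - E2 - N1 - B2 - F5 - J5: 1+6+13+14+19+18 = 71  ← best
The minimum is 71.
One shortest path: 00 → F9 → E2 → N1 → B2 → F5 → J5.

Minimum one-way distance = 71 blocks.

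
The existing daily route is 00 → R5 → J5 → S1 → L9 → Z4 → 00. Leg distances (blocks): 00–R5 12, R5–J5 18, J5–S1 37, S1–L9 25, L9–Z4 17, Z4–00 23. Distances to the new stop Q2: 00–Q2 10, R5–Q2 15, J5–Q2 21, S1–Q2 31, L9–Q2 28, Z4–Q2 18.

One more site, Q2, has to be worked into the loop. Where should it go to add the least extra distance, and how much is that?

Adding 5 blocks by placing Q2 on the Z4–00 leg.

Insertion cost between consecutive stops i–j is d(i,Q2) + d(Q2,j) − d(i,j):
  between 00 and R5: 10 + 15 − 12 = 13
  between R5 and J5: 15 + 21 − 18 = 18
  between J5 and S1: 21 + 31 − 37 = 15
  between S1 and L9: 31 + 28 − 25 = 34
  between L9 and Z4: 28 + 18 − 17 = 29
  between Z4 and 00: 18 + 10 − 23 = 5
Cheapest insertion is between Z4 and 00, adding 5.
New total = 132 + 5 = 137.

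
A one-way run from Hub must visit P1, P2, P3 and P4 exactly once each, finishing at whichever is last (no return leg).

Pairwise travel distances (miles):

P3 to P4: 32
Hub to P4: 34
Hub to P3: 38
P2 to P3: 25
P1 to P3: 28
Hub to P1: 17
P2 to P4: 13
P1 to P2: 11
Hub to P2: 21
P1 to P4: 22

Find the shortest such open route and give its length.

There are 4! = 24 possible orderings.
Hub → P1 → P2 → P3 → P4: 17+11+25+32 = 85
Hub → P1 → P2 → P4 → P3: 17+11+13+32 = 73
Hub → P1 → P3 → P2 → P4: 17+28+25+13 = 83
Hub → P1 → P3 → P4 → P2: 17+28+32+13 = 90
Hub → P1 → P4 → P2 → P3: 17+22+13+25 = 77
Hub → P1 → P4 → P3 → P2: 17+22+32+25 = 96
Hub → P2 → P1 → P3 → P4: 21+11+28+32 = 92
Hub → P2 → P1 → P4 → P3: 21+11+22+32 = 86
Hub → P2 → P3 → P1 → P4: 21+25+28+22 = 96
Hub → P2 → P3 → P4 → P1: 21+25+32+22 = 100
Hub → P2 → P4 → P1 → P3: 21+13+22+28 = 84
Hub → P2 → P4 → P3 → P1: 21+13+32+28 = 94
Hub → P3 → P1 → P2 → P4: 38+28+11+13 = 90
Hub → P3 → P1 → P4 → P2: 38+28+22+13 = 101
… (10 more)
The minimum is 73.
One shortest path: Hub → P1 → P2 → P4 → P3.

Shortest open route: 73 miles.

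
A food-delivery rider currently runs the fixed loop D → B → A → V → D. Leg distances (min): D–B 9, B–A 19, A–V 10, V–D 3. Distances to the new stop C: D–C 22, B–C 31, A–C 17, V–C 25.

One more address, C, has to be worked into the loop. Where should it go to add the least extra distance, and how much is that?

Insertion cost between consecutive stops i–j is d(i,C) + d(C,j) − d(i,j):
  between D and B: 22 + 31 − 9 = 44
  between B and A: 31 + 17 − 19 = 29
  between A and V: 17 + 25 − 10 = 32
  between V and D: 25 + 22 − 3 = 44
Cheapest insertion is between B and A, adding 29.
New total = 41 + 29 = 70.

+29 min — insert C between B and A.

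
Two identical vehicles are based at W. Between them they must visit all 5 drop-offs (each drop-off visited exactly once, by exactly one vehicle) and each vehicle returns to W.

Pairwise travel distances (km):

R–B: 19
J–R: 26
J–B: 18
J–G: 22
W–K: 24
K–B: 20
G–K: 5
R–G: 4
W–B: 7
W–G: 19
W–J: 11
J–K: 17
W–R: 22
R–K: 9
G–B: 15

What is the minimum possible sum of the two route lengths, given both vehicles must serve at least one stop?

Minimum combined distance: 73 km.

There are 2^4 − 1 = 15 ways to divide the 5 stops into two non-empty groups. For each, the best each vehicle can do is its own shortest tour through its group:
  {J} + {R, G, K, B}: 22 + 58 = 80
  {R} + {J, G, K, B}: 44 + 55 = 99
  {J, R} + {G, K, B}: 59 + 51 = 110
  {G} + {J, R, K, B}: 38 + 63 = 101
  {J, G} + {R, K, B}: 52 + 58 = 110
  {R, G} + {J, K, B}: 45 + 55 = 100
  … (15 splits in total)
  {J, R, G, K} + {B}: 59 + 14 = 73  ← best
Best: vehicle 1 W → J → K → G → R → W = 59; vehicle 2 W → B → W = 14; combined 73.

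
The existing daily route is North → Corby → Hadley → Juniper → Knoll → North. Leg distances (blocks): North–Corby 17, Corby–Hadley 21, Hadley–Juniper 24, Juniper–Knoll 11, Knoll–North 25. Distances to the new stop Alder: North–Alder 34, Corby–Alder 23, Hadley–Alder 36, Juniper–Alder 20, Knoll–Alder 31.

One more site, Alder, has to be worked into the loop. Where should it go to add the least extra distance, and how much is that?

+32 blocks — insert Alder between Hadley and Juniper.

Insertion cost between consecutive stops i–j is d(i,Alder) + d(Alder,j) − d(i,j):
  between North and Corby: 34 + 23 − 17 = 40
  between Corby and Hadley: 23 + 36 − 21 = 38
  between Hadley and Juniper: 36 + 20 − 24 = 32
  between Juniper and Knoll: 20 + 31 − 11 = 40
  between Knoll and North: 31 + 34 − 25 = 40
Cheapest insertion is between Hadley and Juniper, adding 32.
New total = 98 + 32 = 130.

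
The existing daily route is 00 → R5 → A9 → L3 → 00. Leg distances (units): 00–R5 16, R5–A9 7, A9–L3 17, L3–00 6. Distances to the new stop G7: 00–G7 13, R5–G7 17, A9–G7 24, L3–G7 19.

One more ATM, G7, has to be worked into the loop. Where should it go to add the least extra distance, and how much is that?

Insertion cost between consecutive stops i–j is d(i,G7) + d(G7,j) − d(i,j):
  between 00 and R5: 13 + 17 − 16 = 14
  between R5 and A9: 17 + 24 − 7 = 34
  between A9 and L3: 24 + 19 − 17 = 26
  between L3 and 00: 19 + 13 − 6 = 26
Cheapest insertion is between 00 and R5, adding 14.
New total = 46 + 14 = 60.

+14 — insert G7 between 00 and R5.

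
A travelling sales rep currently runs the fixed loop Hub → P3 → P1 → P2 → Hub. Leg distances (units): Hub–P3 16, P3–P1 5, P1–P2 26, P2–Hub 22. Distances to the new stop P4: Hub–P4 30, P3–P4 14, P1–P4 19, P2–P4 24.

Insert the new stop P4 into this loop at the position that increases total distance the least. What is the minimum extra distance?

Adding 17 by placing P4 on the P1–P2 leg.

Insertion cost between consecutive stops i–j is d(i,P4) + d(P4,j) − d(i,j):
  between Hub and P3: 30 + 14 − 16 = 28
  between P3 and P1: 14 + 19 − 5 = 28
  between P1 and P2: 19 + 24 − 26 = 17
  between P2 and Hub: 24 + 30 − 22 = 32
Cheapest insertion is between P1 and P2, adding 17.
New total = 69 + 17 = 86.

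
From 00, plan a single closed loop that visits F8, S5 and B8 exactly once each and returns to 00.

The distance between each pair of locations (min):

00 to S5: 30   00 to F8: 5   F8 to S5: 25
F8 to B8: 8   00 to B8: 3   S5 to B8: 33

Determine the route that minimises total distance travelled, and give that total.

With 3 stops there are 3!/2 = 3 distinct round trips (a route and its reverse cost the same).
00 → F8 → S5 → B8 → 00: 5+25+33+3 = 66
00 → F8 → B8 → S5 → 00: 5+8+33+30 = 76
00 → S5 → F8 → B8 → 00: 30+25+8+3 = 66
The minimum is 66.
One optimal route: 00 → F8 → S5 → B8 → 00 (or its reverse).

66 min — the shortest possible round trip.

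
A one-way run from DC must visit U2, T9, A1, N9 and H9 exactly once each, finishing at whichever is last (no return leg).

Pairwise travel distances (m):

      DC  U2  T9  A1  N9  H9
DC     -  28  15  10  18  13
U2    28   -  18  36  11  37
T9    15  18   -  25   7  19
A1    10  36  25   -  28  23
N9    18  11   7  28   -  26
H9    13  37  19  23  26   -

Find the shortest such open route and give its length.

There are 5! = 120 possible orderings.
DC - U2 - T9 - A1 - N9 - H9: 28+18+25+28+26 = 125
DC - U2 - T9 - A1 - H9 - N9: 28+18+25+23+26 = 120
DC - U2 - T9 - N9 - A1 - H9: 28+18+7+28+23 = 104
DC - U2 - T9 - N9 - H9 - A1: 28+18+7+26+23 = 102
DC - U2 - T9 - H9 - A1 - N9: 28+18+19+23+28 = 116
DC - U2 - T9 - H9 - N9 - A1: 28+18+19+26+28 = 119
DC - U2 - A1 - T9 - N9 - H9: 28+36+25+7+26 = 122
DC - U2 - A1 - T9 - H9 - N9: 28+36+25+19+26 = 134
DC - U2 - A1 - N9 - T9 - H9: 28+36+28+7+19 = 118
DC - U2 - A1 - N9 - H9 - T9: 28+36+28+26+19 = 137
DC - U2 - A1 - H9 - T9 - N9: 28+36+23+19+7 = 113
DC - U2 - A1 - H9 - N9 - T9: 28+36+23+26+7 = 120
DC - U2 - N9 - T9 - A1 - H9: 28+11+7+25+23 = 94
DC - U2 - N9 - T9 - H9 - A1: 28+11+7+19+23 = 88
… (106 more)
DC - A1 - H9 - T9 - N9 - U2: 10+23+19+7+11 = 70  ← best
The minimum is 70.
One shortest path: DC → A1 → H9 → T9 → N9 → U2.

Shortest open route: 70 m.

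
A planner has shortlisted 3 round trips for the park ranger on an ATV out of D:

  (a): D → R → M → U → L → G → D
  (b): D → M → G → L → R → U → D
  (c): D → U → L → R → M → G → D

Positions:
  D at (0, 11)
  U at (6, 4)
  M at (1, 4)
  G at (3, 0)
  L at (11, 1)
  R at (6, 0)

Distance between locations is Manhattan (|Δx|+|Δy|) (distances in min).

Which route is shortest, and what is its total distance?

46 min — (b) is the shortest.

(a): 17 + 9 + 5 + 8 + 9 + 14 = 62
(b): 8 + 6 + 9 + 6 + 4 + 13 = 46
(c): 13 + 8 + 6 + 9 + 6 + 14 = 56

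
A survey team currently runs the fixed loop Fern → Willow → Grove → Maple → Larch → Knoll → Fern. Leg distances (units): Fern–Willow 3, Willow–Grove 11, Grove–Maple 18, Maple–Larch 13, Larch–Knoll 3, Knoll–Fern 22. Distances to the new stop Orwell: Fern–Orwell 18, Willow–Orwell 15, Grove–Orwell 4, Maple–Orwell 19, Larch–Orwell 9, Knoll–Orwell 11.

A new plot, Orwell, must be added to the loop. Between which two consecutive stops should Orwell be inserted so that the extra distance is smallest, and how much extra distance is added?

Minimum extra distance: 5, inserting Orwell between Grove and Maple.

Insertion cost between consecutive stops i–j is d(i,Orwell) + d(Orwell,j) − d(i,j):
  between Fern and Willow: 18 + 15 − 3 = 30
  between Willow and Grove: 15 + 4 − 11 = 8
  between Grove and Maple: 4 + 19 − 18 = 5
  between Maple and Larch: 19 + 9 − 13 = 15
  between Larch and Knoll: 9 + 11 − 3 = 17
  between Knoll and Fern: 11 + 18 − 22 = 7
Cheapest insertion is between Grove and Maple, adding 5.
New total = 70 + 5 = 75.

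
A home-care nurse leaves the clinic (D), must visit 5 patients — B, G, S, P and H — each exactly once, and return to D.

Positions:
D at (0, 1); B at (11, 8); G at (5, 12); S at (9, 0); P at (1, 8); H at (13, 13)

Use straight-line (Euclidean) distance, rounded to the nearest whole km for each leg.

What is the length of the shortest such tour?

Minimum total distance: 43 km.

There are 60 distinct closed tours to check (reversals are equivalent).
D - B - G - S - P - H - D: 13+7+13+11+13+18 = 75
D - B - G - S - H - P - D: 13+7+13+14+13+7 = 67
D - B - G - P - S - H - D: 13+7+6+11+14+18 = 69
D - B - G - P - H - S - D: 13+7+6+13+14+9 = 62
D - B - G - H - S - P - D: 13+7+8+14+11+7 = 60
D - B - G - H - P - S - D: 13+7+8+13+11+9 = 61
D - B - S - G - P - H - D: 13+8+13+6+13+18 = 71
D - B - S - G - H - P - D: 13+8+13+8+13+7 = 62
D - B - S - P - G - H - D: 13+8+11+6+8+18 = 64
D - B - S - P - H - G - D: 13+8+11+13+8+12 = 65
D - B - S - H - G - P - D: 13+8+14+8+6+7 = 56
D - B - S - H - P - G - D: 13+8+14+13+6+12 = 66
D - B - P - G - S - H - D: 13+10+6+13+14+18 = 74
D - B - P - G - H - S - D: 13+10+6+8+14+9 = 60
… (46 more)
D - S - B - H - G - P - D: 9+8+5+8+6+7 = 43  ← best
The minimum is 43.
One optimal route: D → S → B → H → G → P → D (or its reverse).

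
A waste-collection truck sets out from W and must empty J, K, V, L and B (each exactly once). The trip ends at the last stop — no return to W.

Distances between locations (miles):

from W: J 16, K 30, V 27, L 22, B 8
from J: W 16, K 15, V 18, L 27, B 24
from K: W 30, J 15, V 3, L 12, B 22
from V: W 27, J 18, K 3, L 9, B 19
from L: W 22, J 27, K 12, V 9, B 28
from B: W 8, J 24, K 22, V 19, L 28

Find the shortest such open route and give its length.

Shortest open route: 59 miles.

There are 5! = 120 possible orderings.
W → J → K → V → L → B: 16+15+3+9+28 = 71
W → J → K → V → B → L: 16+15+3+19+28 = 81
W → J → K → L → V → B: 16+15+12+9+19 = 71
W → J → K → L → B → V: 16+15+12+28+19 = 90
W → J → K → B → V → L: 16+15+22+19+9 = 81
W → J → K → B → L → V: 16+15+22+28+9 = 90
W → J → V → K → L → B: 16+18+3+12+28 = 77
W → J → V → K → B → L: 16+18+3+22+28 = 87
W → J → V → L → K → B: 16+18+9+12+22 = 77
W → J → V → L → B → K: 16+18+9+28+22 = 93
W → J → V → B → K → L: 16+18+19+22+12 = 87
W → J → V → B → L → K: 16+18+19+28+12 = 93
W → J → L → K → V → B: 16+27+12+3+19 = 77
W → J → L → K → B → V: 16+27+12+22+19 = 96
… (106 more)
W → B → J → K → V → L: 8+24+15+3+9 = 59  ← best
The minimum is 59.
One shortest path: W → B → J → K → V → L.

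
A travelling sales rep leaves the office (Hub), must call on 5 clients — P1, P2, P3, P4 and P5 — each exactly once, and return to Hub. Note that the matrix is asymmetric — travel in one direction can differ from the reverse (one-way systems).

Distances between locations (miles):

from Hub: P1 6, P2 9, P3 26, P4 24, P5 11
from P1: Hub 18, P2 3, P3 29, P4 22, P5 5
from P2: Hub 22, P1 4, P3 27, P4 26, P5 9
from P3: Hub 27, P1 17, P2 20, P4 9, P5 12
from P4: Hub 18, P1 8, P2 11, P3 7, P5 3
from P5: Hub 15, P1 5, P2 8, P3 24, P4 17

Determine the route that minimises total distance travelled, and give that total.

Minimum total distance: 63 miles.

Hub-P1-P2-P3-P4-P5-Hub: 6+3+27+9+3+15 = 63
Hub-P1-P2-P3-P5-P4-Hub: 6+3+27+12+17+18 = 83
Hub-P1-P2-P4-P3-P5-Hub: 6+3+26+7+12+15 = 69
Hub-P1-P2-P4-P5-P3-Hub: 6+3+26+3+24+27 = 89
Hub-P1-P2-P5-P3-P4-Hub: 6+3+9+24+9+18 = 69
Hub-P1-P2-P5-P4-P3-Hub: 6+3+9+17+7+27 = 69
Hub-P1-P3-P2-P4-P5-Hub: 6+29+20+26+3+15 = 99
Hub-P1-P3-P2-P5-P4-Hub: 6+29+20+9+17+18 = 99
Hub-P1-P3-P4-P2-P5-Hub: 6+29+9+11+9+15 = 79
Hub-P1-P3-P4-P5-P2-Hub: 6+29+9+3+8+22 = 77
Hub-P1-P3-P5-P2-P4-Hub: 6+29+12+8+26+18 = 99
Hub-P1-P3-P5-P4-P2-Hub: 6+29+12+17+11+22 = 97
Hub-P1-P4-P2-P3-P5-Hub: 6+22+11+27+12+15 = 93
Hub-P1-P4-P2-P5-P3-Hub: 6+22+11+9+24+27 = 99
… (106 more)
The minimum is 63.
One optimal route: Hub → P1 → P2 → P3 → P4 → P5 → Hub.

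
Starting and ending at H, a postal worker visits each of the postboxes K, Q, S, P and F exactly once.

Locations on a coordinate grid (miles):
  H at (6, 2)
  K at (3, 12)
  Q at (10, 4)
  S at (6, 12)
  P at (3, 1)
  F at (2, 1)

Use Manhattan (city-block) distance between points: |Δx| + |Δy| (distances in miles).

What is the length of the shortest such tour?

Shortest round trip = 38 miles.

With 5 stops there are 5!/2 = 60 distinct round trips (a route and its reverse cost the same).
H-K-Q-S-P-F-H: 13+15+12+14+1+5 = 60
H-K-Q-S-F-P-H: 13+15+12+15+1+4 = 60
H-K-Q-P-S-F-H: 13+15+10+14+15+5 = 72
H-K-Q-P-F-S-H: 13+15+10+1+15+10 = 64
H-K-Q-F-S-P-H: 13+15+11+15+14+4 = 72
H-K-Q-F-P-S-H: 13+15+11+1+14+10 = 64
H-K-S-Q-P-F-H: 13+3+12+10+1+5 = 44
H-K-S-Q-F-P-H: 13+3+12+11+1+4 = 44
H-K-S-P-Q-F-H: 13+3+14+10+11+5 = 56
H-K-S-P-F-Q-H: 13+3+14+1+11+6 = 48
H-K-S-F-Q-P-H: 13+3+15+11+10+4 = 56
H-K-S-F-P-Q-H: 13+3+15+1+10+6 = 48
H-K-P-Q-S-F-H: 13+11+10+12+15+5 = 66
H-K-P-Q-F-S-H: 13+11+10+11+15+10 = 70
… (46 more)
H-Q-S-K-P-F-H: 6+12+3+11+1+5 = 38  ← best
The minimum is 38.
One optimal route: H → Q → S → K → P → F → H (or its reverse).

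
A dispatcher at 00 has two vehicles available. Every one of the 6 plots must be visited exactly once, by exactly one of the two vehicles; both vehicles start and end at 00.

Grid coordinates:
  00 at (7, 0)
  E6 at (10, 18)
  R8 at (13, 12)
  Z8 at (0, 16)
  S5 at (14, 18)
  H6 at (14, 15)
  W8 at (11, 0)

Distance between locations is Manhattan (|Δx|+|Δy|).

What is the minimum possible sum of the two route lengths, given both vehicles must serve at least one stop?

Check every non-empty split of the stops between the two vehicles; for each half take its own optimal tour:
  {E6} + {R8, Z8, S5, H6, W8}: 42 + 64 = 106
  {R8} + {E6, Z8, S5, H6, W8}: 36 + 64 = 100
  {E6, R8} + {Z8, S5, H6, W8}: 48 + 64 = 112
  {Z8} + {E6, R8, S5, H6, W8}: 46 + 50 = 96
  {E6, Z8} + {R8, S5, H6, W8}: 56 + 50 = 106
  {R8, Z8} + {E6, S5, H6, W8}: 58 + 50 = 108
  … (31 splits in total)
  {E6, R8, Z8, S5, H6} + {W8}: 64 + 8 = 72  ← best
Best: vehicle 1 00 → R8 → H6 → S5 → E6 → Z8 → 00 = 64; vehicle 2 00 → W8 → 00 = 8; combined 72.

Minimum combined distance: 72.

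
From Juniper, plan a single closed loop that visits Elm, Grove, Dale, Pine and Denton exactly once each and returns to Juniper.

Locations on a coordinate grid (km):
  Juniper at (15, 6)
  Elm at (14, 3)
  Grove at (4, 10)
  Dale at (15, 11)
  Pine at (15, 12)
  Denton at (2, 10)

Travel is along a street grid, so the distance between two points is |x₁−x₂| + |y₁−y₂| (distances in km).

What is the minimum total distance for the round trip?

Shortest round trip = 44 km.

Juniper-Elm-Grove-Dale-Pine-Denton-Juniper: 4+17+12+1+15+17 = 66
Juniper-Elm-Grove-Dale-Denton-Pine-Juniper: 4+17+12+14+15+6 = 68
Juniper-Elm-Grove-Pine-Dale-Denton-Juniper: 4+17+13+1+14+17 = 66
Juniper-Elm-Grove-Pine-Denton-Dale-Juniper: 4+17+13+15+14+5 = 68
Juniper-Elm-Grove-Denton-Dale-Pine-Juniper: 4+17+2+14+1+6 = 44
Juniper-Elm-Grove-Denton-Pine-Dale-Juniper: 4+17+2+15+1+5 = 44
Juniper-Elm-Dale-Grove-Pine-Denton-Juniper: 4+9+12+13+15+17 = 70
Juniper-Elm-Dale-Grove-Denton-Pine-Juniper: 4+9+12+2+15+6 = 48
Juniper-Elm-Dale-Pine-Grove-Denton-Juniper: 4+9+1+13+2+17 = 46
Juniper-Elm-Dale-Pine-Denton-Grove-Juniper: 4+9+1+15+2+15 = 46
Juniper-Elm-Dale-Denton-Grove-Pine-Juniper: 4+9+14+2+13+6 = 48
Juniper-Elm-Dale-Denton-Pine-Grove-Juniper: 4+9+14+15+13+15 = 70
Juniper-Elm-Pine-Grove-Dale-Denton-Juniper: 4+10+13+12+14+17 = 70
Juniper-Elm-Pine-Grove-Denton-Dale-Juniper: 4+10+13+2+14+5 = 48
… (46 more)
The minimum is 44.
One optimal route: Juniper → Elm → Grove → Denton → Dale → Pine → Juniper (or its reverse).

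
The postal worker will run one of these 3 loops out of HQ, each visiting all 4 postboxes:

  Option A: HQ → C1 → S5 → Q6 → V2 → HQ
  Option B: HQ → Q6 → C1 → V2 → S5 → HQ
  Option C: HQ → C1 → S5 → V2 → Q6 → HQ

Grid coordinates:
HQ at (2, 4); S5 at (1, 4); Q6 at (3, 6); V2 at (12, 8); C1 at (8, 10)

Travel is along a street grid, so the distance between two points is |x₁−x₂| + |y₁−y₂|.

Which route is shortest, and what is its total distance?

Option A: 12 + 13 + 4 + 11 + 14 = 54
Option B: 3 + 9 + 6 + 15 + 1 = 34
Option C: 12 + 13 + 15 + 11 + 3 = 54

Shortest is Option B, total 34.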